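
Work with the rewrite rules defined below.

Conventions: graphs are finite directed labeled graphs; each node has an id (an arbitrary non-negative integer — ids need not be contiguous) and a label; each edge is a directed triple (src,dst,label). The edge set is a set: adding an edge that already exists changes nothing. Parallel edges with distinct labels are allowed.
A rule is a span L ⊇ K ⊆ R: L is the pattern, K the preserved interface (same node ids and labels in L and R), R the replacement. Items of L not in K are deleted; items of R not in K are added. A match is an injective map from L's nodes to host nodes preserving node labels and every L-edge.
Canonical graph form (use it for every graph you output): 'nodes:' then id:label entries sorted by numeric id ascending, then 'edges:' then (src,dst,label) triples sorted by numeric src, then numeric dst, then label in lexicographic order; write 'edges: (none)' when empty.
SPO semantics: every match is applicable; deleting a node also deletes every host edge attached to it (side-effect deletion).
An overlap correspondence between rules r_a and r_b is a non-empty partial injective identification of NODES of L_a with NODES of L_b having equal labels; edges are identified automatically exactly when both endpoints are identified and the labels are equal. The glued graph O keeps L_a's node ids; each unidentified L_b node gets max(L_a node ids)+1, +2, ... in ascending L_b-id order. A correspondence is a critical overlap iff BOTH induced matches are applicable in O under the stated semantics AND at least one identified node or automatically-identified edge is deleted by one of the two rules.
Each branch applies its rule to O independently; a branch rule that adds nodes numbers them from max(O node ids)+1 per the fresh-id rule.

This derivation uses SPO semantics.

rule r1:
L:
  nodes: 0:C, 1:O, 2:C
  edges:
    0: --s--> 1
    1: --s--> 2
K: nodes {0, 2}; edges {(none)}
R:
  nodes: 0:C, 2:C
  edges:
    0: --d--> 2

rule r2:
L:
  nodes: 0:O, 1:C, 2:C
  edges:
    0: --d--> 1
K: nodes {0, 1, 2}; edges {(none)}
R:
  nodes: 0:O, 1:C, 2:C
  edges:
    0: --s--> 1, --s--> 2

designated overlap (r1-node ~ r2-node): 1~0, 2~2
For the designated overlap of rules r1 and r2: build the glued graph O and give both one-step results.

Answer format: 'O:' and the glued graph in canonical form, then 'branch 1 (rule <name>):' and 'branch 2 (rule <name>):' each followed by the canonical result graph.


O:
nodes: 0:C, 1:O, 2:C, 3:C
edges: (0,1,s); (1,2,s); (1,3,d)
branch 1 (rule r1):
nodes: 0:C, 2:C, 3:C
edges: (0,2,d)
branch 2 (rule r2):
nodes: 0:C, 1:O, 2:C, 3:C
edges: (0,1,s); (1,2,s); (1,3,s)


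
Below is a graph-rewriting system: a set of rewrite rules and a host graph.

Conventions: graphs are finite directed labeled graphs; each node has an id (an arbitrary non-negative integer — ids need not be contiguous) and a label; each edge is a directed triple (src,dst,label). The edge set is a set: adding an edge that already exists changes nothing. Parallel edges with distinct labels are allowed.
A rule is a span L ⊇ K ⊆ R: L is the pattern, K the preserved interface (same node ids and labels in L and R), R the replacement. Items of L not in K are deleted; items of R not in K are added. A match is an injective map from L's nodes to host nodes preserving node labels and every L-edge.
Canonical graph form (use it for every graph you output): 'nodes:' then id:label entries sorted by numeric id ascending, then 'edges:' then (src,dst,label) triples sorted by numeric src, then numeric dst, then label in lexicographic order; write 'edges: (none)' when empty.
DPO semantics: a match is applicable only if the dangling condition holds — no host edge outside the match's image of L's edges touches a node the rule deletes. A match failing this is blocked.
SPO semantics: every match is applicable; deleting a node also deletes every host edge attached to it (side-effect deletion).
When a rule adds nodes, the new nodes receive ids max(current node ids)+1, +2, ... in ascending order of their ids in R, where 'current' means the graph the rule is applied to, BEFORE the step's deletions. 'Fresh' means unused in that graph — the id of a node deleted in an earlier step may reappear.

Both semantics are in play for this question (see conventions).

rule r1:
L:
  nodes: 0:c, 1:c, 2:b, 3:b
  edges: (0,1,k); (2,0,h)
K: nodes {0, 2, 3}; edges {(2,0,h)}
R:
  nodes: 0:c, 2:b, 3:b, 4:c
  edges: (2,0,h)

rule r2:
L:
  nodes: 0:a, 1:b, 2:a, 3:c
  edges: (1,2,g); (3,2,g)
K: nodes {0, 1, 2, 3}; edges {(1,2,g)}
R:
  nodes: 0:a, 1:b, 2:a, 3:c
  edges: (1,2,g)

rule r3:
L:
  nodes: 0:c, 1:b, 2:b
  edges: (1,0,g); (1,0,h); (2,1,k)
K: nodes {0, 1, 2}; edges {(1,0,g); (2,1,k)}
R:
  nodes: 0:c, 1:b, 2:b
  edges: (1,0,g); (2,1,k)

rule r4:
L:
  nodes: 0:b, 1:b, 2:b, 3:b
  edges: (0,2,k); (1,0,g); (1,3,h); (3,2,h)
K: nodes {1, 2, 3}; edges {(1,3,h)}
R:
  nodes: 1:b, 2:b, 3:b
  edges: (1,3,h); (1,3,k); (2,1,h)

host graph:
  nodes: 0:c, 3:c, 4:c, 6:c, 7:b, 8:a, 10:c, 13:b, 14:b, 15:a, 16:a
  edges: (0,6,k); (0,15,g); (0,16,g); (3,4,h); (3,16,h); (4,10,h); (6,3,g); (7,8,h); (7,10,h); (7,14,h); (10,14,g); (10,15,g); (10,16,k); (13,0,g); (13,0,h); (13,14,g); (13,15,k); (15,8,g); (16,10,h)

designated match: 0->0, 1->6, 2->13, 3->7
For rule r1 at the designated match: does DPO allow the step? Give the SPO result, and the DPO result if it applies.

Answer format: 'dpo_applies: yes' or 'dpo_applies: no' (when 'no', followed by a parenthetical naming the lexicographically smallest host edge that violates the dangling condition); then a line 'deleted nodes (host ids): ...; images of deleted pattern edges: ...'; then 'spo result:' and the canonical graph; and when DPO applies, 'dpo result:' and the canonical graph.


dpo_applies: no
(the rule deletes node 6, which keeps host edge (6,3,g) outside the match image — the dangling condition fails, DPO blocks; SPO proceeds and side-deletes such edges)
deleted nodes (host ids): 6; images of deleted pattern edges: (0,6,k)
spo result:
nodes: 0:c, 3:c, 4:c, 7:b, 8:a, 10:c, 13:b, 14:b, 15:a, 16:a, 17:c
edges: (0,15,g); (0,16,g); (3,4,h); (3,16,h); (4,10,h); (7,8,h); (7,10,h); (7,14,h); (10,14,g); (10,15,g); (10,16,k); (13,0,g); (13,0,h); (13,14,g); (13,15,k); (15,8,g); (16,10,h)


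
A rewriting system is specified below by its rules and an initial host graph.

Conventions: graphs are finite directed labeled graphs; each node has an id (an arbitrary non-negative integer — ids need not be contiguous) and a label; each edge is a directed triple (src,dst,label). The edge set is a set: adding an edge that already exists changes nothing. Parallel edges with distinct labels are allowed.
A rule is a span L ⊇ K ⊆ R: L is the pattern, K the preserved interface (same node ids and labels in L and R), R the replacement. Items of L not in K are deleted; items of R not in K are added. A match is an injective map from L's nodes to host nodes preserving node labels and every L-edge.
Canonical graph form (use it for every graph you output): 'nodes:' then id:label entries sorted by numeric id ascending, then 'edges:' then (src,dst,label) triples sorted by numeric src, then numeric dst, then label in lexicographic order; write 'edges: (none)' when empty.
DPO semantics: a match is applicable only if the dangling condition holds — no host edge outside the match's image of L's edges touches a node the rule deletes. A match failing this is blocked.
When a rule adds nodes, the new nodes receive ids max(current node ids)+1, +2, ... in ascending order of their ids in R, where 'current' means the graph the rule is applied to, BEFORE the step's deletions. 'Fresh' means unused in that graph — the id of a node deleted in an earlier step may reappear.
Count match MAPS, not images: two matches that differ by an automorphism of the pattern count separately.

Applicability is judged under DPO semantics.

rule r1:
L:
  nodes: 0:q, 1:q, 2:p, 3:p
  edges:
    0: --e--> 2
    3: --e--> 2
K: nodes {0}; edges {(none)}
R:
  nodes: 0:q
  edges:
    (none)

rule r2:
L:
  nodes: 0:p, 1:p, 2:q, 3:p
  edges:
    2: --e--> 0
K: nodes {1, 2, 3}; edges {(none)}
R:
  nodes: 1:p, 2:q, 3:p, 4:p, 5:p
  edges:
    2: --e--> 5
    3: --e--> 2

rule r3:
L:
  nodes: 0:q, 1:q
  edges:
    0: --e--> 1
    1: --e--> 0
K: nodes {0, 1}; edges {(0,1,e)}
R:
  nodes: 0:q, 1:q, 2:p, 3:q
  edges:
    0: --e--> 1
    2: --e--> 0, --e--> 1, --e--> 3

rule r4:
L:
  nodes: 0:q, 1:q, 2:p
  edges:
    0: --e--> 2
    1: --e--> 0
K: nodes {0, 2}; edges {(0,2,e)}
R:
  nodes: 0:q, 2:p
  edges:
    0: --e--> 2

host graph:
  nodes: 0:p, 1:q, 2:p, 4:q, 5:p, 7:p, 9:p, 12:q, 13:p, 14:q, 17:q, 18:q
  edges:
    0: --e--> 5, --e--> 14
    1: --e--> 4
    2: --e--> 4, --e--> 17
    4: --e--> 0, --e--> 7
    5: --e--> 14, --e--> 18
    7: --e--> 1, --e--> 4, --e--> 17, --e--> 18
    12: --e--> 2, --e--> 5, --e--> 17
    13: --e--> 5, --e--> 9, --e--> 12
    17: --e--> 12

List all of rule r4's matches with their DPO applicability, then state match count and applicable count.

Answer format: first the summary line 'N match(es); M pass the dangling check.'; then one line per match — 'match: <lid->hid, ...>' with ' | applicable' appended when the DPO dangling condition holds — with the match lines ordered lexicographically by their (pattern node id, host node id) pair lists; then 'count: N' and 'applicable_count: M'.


4 match(es); 0 pass the dangling check.
match: 0->4, 1->1, 2->0
match: 0->4, 1->1, 2->7
match: 0->12, 1->17, 2->2
match: 0->12, 1->17, 2->5
count: 4
applicable_count: 0


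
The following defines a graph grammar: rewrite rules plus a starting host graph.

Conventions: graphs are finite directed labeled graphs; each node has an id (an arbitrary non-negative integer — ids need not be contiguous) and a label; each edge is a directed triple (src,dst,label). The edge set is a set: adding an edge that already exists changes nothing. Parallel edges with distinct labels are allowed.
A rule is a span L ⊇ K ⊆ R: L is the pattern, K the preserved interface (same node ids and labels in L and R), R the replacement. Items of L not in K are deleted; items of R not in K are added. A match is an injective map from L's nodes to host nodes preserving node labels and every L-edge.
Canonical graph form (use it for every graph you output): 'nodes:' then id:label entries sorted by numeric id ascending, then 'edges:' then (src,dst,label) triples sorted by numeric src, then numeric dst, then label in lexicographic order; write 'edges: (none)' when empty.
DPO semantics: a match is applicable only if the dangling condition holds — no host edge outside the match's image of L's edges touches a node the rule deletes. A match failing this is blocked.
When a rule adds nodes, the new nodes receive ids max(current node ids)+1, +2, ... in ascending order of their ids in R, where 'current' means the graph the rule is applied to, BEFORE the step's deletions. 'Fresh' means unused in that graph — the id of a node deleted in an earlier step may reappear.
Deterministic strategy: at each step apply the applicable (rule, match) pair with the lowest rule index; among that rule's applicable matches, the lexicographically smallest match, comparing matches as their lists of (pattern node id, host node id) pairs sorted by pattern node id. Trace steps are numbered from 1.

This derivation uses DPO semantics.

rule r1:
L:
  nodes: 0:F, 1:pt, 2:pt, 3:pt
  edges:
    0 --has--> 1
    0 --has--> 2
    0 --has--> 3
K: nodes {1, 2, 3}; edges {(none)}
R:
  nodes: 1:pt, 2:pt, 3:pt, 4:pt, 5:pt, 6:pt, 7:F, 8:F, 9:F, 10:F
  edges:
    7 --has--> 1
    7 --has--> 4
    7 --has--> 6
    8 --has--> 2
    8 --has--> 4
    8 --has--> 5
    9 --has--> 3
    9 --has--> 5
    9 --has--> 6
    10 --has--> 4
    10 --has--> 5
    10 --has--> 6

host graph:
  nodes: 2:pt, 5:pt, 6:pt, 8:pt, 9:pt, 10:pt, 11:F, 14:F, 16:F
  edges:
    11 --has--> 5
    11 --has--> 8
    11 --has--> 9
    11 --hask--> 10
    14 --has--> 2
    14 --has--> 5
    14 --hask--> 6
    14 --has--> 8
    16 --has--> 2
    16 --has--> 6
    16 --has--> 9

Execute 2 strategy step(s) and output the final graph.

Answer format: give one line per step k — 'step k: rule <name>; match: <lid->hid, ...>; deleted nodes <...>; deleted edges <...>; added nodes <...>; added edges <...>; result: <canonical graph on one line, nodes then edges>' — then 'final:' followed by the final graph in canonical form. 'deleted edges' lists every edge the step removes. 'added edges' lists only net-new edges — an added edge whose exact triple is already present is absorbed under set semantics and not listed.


step 1: rule r1; match: 0->16, 1->2, 2->6, 3->9; deleted nodes 16; deleted edges (16,2,has); (16,6,has); (16,9,has); added nodes 17, 18, 19, 20, 21, 22, 23; added edges (20,2,has); (20,17,has); (20,19,has); (21,6,has); (21,17,has); (21,18,has); (22,9,has); (22,18,has); (22,19,has); (23,17,has); (23,18,has); (23,19,has); result: nodes: 2:pt, 5:pt, 6:pt, 8:pt, 9:pt, 10:pt, 11:F, 14:F, 17:pt, 18:pt, 19:pt, 20:F, 21:F, 22:F, 23:F edges: (11,5,has); (11,8,has); (11,9,has); (11,10,hask); (14,2,has); (14,5,has); (14,6,hask); (14,8,has); (20,2,has); (20,17,has); (20,19,has); (21,6,has); (21,17,has); (21,18,has); (22,9,has); (22,18,has); (22,19,has); (23,17,has); (23,18,has); (23,19,has)
step 2: rule r1; match: 0->20, 1->2, 2->17, 3->19; deleted nodes 20; deleted edges (20,2,has); (20,17,has); (20,19,has); added nodes 24, 25, 26, 27, 28, 29, 30; added edges (27,2,has); (27,24,has); (27,26,has); (28,17,has); (28,24,has); (28,25,has); (29,19,has); (29,25,has); (29,26,has); (30,24,has); (30,25,has); (30,26,has); result: nodes: 2:pt, 5:pt, 6:pt, 8:pt, 9:pt, 10:pt, 11:F, 14:F, 17:pt, 18:pt, 19:pt, 21:F, 22:F, 23:F, 24:pt, 25:pt, 26:pt, 27:F, 28:F, 29:F, 30:F edges: (11,5,has); (11,8,has); (11,9,has); (11,10,hask); (14,2,has); (14,5,has); (14,6,hask); (14,8,has); (21,6,has); (21,17,has); (21,18,has); (22,9,has); (22,18,has); (22,19,has); (23,17,has); (23,18,has); (23,19,has); (27,2,has); (27,24,has); (27,26,has); (28,17,has); (28,24,has); (28,25,has); (29,19,has); (29,25,has); (29,26,has); (30,24,has); (30,25,has); (30,26,has)
final:
nodes: 2:pt, 5:pt, 6:pt, 8:pt, 9:pt, 10:pt, 11:F, 14:F, 17:pt, 18:pt, 19:pt, 21:F, 22:F, 23:F, 24:pt, 25:pt, 26:pt, 27:F, 28:F, 29:F, 30:F
edges: (11,5,has); (11,8,has); (11,9,has); (11,10,hask); (14,2,has); (14,5,has); (14,6,hask); (14,8,has); (21,6,has); (21,17,has); (21,18,has); (22,9,has); (22,18,has); (22,19,has); (23,17,has); (23,18,has); (23,19,has); (27,2,has); (27,24,has); (27,26,has); (28,17,has); (28,24,has); (28,25,has); (29,19,has); (29,25,has); (29,26,has); (30,24,has); (30,25,has); (30,26,has)


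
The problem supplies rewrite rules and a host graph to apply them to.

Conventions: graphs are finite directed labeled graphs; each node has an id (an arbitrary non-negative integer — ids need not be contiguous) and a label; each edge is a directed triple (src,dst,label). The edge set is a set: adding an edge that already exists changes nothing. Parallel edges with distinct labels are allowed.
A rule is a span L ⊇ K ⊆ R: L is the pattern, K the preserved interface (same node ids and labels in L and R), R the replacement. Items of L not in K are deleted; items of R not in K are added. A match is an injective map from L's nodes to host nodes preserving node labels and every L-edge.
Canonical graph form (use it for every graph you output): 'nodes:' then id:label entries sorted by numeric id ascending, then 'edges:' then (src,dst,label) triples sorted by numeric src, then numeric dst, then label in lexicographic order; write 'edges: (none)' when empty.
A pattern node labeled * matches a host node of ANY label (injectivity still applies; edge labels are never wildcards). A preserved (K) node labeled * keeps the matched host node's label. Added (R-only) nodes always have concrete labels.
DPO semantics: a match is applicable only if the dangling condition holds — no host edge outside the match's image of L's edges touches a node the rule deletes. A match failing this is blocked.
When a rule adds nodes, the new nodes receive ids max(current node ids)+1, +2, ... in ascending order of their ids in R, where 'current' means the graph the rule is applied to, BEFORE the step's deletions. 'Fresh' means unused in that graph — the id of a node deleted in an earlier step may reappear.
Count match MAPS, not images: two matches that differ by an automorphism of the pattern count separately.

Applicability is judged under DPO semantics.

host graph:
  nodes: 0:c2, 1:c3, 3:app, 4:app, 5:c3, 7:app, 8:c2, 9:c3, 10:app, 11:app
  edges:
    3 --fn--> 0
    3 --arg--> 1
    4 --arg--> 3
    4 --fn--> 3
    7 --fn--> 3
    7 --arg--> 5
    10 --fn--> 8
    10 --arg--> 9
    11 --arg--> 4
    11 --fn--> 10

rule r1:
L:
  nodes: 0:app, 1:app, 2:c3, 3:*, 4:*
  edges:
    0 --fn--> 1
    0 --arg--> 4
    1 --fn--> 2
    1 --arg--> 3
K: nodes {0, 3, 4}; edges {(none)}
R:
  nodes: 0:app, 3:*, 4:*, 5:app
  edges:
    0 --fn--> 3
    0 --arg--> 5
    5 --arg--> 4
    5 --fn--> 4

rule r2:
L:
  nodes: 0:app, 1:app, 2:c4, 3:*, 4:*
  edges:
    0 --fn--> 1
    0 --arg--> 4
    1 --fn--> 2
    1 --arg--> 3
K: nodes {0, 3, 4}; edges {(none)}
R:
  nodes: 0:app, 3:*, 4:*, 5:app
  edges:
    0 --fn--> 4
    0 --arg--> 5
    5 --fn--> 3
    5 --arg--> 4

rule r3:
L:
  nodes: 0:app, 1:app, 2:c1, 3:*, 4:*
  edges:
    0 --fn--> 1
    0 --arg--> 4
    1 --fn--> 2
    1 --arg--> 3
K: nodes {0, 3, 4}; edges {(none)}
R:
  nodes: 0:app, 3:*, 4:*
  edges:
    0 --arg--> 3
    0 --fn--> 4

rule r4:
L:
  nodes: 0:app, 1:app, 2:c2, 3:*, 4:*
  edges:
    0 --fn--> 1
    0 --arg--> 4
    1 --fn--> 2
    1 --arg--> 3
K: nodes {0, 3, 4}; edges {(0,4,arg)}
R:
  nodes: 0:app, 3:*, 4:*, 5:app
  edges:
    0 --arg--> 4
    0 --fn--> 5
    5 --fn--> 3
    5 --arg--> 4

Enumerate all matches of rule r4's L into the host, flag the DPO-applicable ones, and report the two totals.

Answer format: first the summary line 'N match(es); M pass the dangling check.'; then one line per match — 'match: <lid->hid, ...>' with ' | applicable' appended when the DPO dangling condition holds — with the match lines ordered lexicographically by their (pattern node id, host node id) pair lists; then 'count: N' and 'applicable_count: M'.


2 match(es); 1 pass the dangling check.
match: 0->7, 1->3, 2->0, 3->1, 4->5
match: 0->11, 1->10, 2->8, 3->9, 4->4 | applicable
count: 2
applicable_count: 1


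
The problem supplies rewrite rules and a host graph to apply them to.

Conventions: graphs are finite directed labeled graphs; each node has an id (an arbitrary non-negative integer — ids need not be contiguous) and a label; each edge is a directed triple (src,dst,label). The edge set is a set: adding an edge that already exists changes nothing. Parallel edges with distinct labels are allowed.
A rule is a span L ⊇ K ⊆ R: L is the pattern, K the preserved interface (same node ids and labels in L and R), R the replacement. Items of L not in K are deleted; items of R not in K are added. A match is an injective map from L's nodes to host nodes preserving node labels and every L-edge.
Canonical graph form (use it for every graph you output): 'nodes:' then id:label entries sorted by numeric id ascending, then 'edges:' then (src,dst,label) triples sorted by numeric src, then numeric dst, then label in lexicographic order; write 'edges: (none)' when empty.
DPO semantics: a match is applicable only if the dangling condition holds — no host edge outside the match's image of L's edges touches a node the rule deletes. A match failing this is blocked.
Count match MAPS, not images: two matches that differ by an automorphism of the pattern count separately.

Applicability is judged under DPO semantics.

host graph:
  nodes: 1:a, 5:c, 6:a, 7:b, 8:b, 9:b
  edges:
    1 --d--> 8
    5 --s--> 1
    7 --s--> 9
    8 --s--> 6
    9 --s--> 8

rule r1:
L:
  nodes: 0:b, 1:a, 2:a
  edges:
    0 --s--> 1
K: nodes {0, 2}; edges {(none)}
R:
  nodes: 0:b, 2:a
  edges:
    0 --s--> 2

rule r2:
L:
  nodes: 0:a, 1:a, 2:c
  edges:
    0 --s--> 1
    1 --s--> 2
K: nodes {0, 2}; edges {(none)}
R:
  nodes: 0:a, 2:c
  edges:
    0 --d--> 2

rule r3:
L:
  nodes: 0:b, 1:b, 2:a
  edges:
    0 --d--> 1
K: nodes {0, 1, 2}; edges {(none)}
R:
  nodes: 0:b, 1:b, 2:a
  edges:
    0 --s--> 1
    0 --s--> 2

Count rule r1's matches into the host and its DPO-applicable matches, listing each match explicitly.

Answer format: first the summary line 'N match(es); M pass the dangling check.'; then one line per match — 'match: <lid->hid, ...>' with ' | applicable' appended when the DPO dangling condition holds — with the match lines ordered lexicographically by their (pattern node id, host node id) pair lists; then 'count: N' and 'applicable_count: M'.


1 match(es); 1 pass the dangling check.
match: 0->8, 1->6, 2->1 | applicable
count: 1
applicable_count: 1


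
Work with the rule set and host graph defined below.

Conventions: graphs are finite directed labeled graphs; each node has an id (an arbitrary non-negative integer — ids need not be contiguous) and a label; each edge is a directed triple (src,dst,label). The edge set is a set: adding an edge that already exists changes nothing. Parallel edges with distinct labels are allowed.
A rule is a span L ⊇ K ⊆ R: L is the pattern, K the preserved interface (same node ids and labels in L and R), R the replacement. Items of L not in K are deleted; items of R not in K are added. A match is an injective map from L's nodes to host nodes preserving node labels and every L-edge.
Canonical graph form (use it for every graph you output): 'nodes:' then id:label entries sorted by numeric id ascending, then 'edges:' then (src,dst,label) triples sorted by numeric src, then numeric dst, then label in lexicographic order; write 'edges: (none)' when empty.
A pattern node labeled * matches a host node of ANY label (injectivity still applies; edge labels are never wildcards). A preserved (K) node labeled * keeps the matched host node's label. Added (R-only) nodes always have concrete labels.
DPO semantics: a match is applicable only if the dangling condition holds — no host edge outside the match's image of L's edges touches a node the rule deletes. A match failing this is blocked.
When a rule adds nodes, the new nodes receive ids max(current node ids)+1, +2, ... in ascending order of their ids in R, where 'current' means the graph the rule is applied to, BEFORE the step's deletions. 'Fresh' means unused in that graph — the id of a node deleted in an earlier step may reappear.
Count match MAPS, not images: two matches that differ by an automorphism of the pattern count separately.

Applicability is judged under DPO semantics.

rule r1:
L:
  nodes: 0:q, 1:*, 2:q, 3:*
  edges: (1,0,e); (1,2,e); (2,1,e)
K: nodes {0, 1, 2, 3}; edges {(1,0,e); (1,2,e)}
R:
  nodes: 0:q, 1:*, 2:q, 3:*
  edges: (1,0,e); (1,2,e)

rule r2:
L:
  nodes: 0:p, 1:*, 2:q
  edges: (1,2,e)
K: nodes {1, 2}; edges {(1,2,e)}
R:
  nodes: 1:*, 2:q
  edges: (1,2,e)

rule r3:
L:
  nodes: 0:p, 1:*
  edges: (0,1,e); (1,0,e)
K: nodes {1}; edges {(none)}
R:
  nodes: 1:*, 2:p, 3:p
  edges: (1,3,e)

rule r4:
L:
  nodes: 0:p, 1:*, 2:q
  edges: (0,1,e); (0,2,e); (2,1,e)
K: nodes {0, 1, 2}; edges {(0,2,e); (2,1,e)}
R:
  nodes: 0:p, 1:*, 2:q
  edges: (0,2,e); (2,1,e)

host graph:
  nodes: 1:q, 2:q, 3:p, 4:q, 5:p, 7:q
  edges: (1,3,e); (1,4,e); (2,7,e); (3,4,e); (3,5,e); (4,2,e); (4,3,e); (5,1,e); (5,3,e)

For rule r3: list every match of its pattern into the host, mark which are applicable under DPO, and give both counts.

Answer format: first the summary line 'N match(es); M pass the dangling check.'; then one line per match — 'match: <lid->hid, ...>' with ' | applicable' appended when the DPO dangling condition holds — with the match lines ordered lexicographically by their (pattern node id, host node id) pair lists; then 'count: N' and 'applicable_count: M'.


3 match(es); 0 pass the dangling check.
match: 0->3, 1->4
match: 0->3, 1->5
match: 0->5, 1->3
count: 3
applicable_count: 0


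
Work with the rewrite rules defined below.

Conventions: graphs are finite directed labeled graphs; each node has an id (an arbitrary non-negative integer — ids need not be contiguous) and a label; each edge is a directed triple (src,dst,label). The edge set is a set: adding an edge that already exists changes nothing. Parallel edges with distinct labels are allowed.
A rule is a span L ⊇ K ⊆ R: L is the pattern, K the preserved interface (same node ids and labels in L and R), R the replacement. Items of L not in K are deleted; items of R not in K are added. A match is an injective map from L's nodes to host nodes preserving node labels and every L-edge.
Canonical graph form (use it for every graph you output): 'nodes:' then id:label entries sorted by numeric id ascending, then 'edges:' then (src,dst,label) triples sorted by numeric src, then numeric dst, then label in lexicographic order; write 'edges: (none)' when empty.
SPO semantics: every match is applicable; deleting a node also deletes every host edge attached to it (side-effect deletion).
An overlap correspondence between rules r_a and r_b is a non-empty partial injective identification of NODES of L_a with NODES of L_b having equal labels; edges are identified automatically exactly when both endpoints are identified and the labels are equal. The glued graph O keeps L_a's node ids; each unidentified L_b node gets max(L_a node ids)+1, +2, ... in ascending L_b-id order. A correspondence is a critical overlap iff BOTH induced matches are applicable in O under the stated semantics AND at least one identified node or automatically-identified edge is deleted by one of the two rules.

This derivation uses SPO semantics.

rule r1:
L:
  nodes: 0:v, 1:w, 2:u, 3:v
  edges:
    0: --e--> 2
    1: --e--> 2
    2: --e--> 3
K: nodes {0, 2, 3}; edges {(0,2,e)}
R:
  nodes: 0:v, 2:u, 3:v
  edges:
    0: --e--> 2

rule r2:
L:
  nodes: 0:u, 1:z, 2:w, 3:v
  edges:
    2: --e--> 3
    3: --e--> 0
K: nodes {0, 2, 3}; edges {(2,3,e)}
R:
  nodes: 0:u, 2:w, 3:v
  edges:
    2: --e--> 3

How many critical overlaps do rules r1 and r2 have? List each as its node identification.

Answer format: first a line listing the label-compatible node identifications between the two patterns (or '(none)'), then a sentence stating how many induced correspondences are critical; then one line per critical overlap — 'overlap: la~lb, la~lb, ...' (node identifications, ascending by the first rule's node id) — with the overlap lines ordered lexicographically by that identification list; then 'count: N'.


label-compatible node identifications between L(r1) and L(r2): 0~3, 1~2, 2~0, 3~3
7 of the induced correspondences are critical overlaps of r1 and r2.
overlap: 0~3, 1~2
overlap: 0~3, 1~2, 2~0
overlap: 0~3, 2~0
overlap: 1~2
overlap: 1~2, 2~0
overlap: 1~2, 2~0, 3~3
overlap: 1~2, 3~3
count: 7


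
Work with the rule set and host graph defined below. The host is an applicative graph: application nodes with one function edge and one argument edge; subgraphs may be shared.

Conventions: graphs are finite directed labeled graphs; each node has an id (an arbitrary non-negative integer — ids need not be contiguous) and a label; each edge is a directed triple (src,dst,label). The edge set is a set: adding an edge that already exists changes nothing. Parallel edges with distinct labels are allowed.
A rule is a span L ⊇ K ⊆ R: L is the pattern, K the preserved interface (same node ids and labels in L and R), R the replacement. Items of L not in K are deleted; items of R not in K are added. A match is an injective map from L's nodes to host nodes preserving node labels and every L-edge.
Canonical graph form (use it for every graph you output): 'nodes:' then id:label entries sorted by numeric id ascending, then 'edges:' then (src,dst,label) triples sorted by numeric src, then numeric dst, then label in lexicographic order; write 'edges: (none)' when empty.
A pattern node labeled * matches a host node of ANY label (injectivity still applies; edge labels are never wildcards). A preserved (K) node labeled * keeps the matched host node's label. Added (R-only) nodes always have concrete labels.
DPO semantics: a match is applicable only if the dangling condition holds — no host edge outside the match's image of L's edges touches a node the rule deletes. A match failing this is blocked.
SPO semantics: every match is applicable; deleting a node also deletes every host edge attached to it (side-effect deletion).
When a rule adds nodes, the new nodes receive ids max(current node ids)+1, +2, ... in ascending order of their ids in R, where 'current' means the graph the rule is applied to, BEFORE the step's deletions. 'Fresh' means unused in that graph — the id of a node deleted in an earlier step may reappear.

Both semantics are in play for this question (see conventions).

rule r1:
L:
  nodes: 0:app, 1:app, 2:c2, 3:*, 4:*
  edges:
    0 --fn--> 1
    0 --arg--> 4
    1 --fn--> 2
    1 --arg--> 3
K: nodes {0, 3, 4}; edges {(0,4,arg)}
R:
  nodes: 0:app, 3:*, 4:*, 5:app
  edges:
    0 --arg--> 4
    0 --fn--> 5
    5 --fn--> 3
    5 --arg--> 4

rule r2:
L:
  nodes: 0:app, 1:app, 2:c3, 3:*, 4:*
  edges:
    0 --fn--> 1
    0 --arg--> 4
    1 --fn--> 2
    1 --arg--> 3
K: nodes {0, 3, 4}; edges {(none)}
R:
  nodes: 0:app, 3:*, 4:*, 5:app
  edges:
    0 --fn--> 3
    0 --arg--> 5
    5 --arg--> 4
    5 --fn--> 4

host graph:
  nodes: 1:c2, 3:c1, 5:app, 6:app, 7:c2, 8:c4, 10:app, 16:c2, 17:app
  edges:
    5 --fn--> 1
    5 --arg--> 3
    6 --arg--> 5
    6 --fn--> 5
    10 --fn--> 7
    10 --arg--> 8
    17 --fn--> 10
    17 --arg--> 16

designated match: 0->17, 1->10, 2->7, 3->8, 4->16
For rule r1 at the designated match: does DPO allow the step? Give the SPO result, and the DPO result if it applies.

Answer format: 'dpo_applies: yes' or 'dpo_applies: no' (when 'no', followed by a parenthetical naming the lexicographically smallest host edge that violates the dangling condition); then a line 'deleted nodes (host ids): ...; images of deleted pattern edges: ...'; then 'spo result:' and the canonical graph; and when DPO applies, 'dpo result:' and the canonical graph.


dpo_applies: yes
deleted nodes (host ids): 7, 10; images of deleted pattern edges: (10,7,fn); (10,8,arg); (17,10,fn)
spo result:
nodes: 1:c2, 3:c1, 5:app, 6:app, 8:c4, 16:c2, 17:app, 18:app
edges: (5,1,fn); (5,3,arg); (6,5,arg); (6,5,fn); (17,16,arg); (17,18,fn); (18,8,fn); (18,16,arg)
dpo result:
nodes: 1:c2, 3:c1, 5:app, 6:app, 8:c4, 16:c2, 17:app, 18:app
edges: (5,1,fn); (5,3,arg); (6,5,arg); (6,5,fn); (17,16,arg); (17,18,fn); (18,8,fn); (18,16,arg)


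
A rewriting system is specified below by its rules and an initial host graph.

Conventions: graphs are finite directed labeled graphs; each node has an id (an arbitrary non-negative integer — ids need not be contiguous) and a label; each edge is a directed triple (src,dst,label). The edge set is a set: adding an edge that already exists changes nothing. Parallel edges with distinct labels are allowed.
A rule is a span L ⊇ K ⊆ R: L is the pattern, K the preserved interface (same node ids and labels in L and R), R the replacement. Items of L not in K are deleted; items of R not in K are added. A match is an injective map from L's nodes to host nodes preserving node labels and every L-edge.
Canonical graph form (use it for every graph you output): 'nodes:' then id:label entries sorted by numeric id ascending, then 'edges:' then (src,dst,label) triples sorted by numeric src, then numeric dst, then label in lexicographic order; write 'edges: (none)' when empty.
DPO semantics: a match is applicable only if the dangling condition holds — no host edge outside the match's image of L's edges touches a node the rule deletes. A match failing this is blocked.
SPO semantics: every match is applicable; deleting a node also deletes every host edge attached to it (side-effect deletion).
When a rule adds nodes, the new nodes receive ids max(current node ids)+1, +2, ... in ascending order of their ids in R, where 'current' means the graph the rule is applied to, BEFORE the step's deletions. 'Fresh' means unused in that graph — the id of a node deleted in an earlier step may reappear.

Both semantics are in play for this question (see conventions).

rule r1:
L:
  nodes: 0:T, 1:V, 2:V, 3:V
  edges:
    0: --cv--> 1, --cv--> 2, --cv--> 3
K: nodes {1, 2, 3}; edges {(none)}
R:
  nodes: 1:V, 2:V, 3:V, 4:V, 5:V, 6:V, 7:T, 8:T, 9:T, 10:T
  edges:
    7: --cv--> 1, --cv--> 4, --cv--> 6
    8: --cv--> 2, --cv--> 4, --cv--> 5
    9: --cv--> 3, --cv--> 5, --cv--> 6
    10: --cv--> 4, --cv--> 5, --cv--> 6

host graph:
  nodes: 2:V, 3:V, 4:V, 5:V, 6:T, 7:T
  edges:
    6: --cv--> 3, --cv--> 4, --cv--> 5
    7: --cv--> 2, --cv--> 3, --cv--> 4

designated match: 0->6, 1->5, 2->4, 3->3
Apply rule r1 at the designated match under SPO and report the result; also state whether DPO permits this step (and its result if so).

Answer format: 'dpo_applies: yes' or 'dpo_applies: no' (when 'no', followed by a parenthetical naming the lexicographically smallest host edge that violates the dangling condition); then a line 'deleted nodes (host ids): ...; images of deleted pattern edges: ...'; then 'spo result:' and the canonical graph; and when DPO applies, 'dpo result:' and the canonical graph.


dpo_applies: yes
deleted nodes (host ids): 6; images of deleted pattern edges: (6,3,cv); (6,4,cv); (6,5,cv)
spo result:
nodes: 2:V, 3:V, 4:V, 5:V, 7:T, 8:V, 9:V, 10:V, 11:T, 12:T, 13:T, 14:T
edges: (7,2,cv); (7,3,cv); (7,4,cv); (11,5,cv); (11,8,cv); (11,10,cv); (12,4,cv); (12,8,cv); (12,9,cv); (13,3,cv); (13,9,cv); (13,10,cv); (14,8,cv); (14,9,cv); (14,10,cv)
dpo result:
nodes: 2:V, 3:V, 4:V, 5:V, 7:T, 8:V, 9:V, 10:V, 11:T, 12:T, 13:T, 14:T
edges: (7,2,cv); (7,3,cv); (7,4,cv); (11,5,cv); (11,8,cv); (11,10,cv); (12,4,cv); (12,8,cv); (12,9,cv); (13,3,cv); (13,9,cv); (13,10,cv); (14,8,cv); (14,9,cv); (14,10,cv)


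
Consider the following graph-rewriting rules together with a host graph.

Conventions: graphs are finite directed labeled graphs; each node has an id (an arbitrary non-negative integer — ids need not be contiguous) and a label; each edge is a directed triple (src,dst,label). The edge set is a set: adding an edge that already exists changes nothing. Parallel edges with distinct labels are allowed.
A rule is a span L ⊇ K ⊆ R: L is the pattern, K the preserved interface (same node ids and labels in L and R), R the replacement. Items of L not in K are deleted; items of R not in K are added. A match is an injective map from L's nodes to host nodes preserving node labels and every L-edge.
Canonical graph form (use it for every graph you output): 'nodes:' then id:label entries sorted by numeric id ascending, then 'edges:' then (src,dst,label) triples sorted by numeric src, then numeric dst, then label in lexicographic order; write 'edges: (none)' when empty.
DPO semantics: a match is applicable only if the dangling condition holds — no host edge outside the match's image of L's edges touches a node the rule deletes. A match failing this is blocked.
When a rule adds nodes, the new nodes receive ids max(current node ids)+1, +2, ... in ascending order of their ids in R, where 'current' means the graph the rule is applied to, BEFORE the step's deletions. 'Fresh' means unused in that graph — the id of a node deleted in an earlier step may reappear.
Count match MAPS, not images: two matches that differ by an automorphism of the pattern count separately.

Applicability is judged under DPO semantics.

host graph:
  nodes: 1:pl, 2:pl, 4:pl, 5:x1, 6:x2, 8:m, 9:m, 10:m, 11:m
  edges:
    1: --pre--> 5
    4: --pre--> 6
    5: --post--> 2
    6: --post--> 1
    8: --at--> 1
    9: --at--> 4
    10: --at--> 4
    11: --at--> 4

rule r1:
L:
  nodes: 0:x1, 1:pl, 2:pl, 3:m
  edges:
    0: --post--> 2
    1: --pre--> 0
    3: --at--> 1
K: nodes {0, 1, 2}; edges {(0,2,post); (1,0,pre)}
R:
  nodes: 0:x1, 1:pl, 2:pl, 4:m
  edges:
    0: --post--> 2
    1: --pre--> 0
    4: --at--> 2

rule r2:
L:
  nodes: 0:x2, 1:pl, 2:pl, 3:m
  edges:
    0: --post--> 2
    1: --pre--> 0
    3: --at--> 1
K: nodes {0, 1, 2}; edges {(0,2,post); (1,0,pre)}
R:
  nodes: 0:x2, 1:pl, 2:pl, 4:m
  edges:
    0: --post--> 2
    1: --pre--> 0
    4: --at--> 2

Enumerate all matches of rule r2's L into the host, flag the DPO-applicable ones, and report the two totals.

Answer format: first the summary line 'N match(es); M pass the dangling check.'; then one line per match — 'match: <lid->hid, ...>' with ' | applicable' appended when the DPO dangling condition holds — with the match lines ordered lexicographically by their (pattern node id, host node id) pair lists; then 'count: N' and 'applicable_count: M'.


3 match(es); 3 pass the dangling check.
match: 0->6, 1->4, 2->1, 3->9 | applicable
match: 0->6, 1->4, 2->1, 3->10 | applicable
match: 0->6, 1->4, 2->1, 3->11 | applicable
count: 3
applicable_count: 3


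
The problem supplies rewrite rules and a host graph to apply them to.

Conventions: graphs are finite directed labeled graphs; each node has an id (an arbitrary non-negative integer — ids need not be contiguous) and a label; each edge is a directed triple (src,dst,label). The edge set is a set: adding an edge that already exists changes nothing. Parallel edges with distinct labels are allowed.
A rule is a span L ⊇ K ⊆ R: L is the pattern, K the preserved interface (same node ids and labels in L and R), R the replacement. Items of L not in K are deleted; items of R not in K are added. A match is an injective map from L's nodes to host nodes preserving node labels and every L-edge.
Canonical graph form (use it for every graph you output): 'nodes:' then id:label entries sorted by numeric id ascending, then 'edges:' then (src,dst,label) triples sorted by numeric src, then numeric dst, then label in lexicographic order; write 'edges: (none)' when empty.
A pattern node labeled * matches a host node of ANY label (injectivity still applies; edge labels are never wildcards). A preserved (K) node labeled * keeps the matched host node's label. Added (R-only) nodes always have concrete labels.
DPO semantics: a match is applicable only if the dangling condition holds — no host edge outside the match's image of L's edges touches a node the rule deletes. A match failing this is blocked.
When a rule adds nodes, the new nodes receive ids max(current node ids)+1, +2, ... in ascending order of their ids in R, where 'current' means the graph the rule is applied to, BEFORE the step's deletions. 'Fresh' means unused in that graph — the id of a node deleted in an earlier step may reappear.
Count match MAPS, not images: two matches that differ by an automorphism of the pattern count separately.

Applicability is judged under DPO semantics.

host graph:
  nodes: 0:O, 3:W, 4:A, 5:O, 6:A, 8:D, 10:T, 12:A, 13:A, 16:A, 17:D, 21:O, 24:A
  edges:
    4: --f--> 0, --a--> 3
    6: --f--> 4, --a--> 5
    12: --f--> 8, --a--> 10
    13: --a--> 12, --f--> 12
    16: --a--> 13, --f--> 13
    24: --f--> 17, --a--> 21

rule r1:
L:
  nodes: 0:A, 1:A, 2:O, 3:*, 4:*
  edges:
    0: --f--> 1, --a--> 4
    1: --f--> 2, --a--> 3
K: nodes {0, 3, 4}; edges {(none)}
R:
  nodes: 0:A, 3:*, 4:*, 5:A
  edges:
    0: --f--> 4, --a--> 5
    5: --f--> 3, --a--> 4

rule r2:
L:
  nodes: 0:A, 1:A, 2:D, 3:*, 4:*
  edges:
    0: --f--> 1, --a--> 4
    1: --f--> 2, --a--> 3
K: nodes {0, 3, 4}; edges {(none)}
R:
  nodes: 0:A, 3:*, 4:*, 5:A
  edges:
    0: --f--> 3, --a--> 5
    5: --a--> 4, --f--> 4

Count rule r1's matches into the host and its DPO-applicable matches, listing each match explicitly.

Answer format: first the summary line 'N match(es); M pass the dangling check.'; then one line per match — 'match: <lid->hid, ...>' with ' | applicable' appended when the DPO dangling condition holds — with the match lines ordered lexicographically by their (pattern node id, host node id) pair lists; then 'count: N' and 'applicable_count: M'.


1 match(es); 1 pass the dangling check.
match: 0->6, 1->4, 2->0, 3->3, 4->5 | applicable
count: 1
applicable_count: 1


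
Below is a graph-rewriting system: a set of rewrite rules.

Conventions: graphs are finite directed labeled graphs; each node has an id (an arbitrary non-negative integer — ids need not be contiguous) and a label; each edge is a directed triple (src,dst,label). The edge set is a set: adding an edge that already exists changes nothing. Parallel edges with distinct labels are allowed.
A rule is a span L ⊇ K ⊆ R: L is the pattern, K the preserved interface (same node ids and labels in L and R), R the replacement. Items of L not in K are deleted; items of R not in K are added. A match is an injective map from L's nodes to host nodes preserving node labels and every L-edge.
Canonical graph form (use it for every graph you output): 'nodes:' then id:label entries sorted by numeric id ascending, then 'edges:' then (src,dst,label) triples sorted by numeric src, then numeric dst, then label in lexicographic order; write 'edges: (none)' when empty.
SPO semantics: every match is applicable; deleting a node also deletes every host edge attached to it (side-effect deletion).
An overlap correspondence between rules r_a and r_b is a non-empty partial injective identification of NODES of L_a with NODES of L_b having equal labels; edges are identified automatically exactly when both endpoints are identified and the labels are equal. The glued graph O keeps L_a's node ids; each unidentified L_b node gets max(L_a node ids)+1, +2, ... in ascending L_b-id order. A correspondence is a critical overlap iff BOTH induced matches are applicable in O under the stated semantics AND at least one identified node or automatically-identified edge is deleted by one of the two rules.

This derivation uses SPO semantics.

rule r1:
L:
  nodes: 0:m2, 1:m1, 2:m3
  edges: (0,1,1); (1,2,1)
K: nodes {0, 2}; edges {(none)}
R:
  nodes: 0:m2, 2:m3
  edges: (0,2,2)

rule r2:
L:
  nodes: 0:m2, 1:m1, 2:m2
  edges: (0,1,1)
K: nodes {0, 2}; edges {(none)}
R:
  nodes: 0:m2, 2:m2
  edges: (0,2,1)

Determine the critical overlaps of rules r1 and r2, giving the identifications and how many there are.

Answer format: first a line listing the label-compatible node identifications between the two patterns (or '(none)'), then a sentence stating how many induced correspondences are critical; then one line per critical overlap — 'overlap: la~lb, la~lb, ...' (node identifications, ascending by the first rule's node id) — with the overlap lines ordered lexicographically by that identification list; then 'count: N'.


label-compatible node identifications between L(r1) and L(r2): 0~0, 0~2, 1~1
3 of the induced correspondences are critical overlaps of r1 and r2.
overlap: 0~0, 1~1
overlap: 0~2, 1~1
overlap: 1~1
count: 3
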